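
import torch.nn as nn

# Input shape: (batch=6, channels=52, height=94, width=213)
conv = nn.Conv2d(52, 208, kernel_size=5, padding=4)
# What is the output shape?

Input shape: (6, 52, 94, 213)
Output shape: (6, 208, 98, 217)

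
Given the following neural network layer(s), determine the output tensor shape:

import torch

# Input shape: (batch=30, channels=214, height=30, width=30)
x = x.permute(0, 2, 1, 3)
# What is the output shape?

Input shape: (30, 214, 30, 30)
Output shape: (30, 30, 214, 30)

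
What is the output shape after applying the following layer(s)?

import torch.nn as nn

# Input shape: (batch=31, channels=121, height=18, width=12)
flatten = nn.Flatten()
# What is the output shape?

Input shape: (31, 121, 18, 12)
Output shape: (31, 26136)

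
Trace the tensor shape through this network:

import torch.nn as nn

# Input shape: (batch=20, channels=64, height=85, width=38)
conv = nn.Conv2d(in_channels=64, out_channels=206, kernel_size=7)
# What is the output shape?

Input shape: (20, 64, 85, 38)
Output shape: (20, 206, 79, 32)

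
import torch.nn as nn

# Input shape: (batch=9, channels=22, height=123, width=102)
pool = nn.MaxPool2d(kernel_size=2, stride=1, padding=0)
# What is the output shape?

Input shape: (9, 22, 123, 102)
Output shape: (9, 22, 122, 101)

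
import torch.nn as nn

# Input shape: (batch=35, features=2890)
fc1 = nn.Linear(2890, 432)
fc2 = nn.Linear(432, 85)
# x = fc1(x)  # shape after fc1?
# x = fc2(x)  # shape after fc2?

Input shape: (35, 2890)
  -> after fc1: (35, 432)
Output shape: (35, 85)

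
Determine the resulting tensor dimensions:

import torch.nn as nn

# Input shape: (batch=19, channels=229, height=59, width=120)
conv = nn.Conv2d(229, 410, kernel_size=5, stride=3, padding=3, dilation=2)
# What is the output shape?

Input shape: (19, 229, 59, 120)
Output shape: (19, 410, 19, 40)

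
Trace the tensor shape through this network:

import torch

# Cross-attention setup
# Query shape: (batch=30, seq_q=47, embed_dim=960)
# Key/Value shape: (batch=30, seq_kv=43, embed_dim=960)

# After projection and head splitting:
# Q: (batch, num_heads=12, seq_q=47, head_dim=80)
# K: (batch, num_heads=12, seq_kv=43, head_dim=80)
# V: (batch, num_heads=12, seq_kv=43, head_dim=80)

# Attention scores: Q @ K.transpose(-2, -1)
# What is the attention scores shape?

Input shape: (30, 47, 960)
Output shape: (30, 12, 47, 43)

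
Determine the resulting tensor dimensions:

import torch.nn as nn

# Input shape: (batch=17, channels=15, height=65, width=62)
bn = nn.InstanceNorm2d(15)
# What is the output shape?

Input shape: (17, 15, 65, 62)
Output shape: (17, 15, 65, 62)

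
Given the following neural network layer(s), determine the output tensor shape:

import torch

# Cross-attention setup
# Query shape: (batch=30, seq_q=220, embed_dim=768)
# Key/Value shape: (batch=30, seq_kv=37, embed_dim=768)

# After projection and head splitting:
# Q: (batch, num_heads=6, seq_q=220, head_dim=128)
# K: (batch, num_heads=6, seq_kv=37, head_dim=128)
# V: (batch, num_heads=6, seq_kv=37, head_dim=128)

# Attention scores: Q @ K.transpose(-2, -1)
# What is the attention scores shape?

Input shape: (30, 220, 768)
Output shape: (30, 6, 220, 37)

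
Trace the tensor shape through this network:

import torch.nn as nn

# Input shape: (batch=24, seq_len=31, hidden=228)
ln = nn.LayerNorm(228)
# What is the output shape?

Input shape: (24, 31, 228)
Output shape: (24, 31, 228)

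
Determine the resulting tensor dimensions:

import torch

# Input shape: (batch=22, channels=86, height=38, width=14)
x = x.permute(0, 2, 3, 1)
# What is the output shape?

Input shape: (22, 86, 38, 14)
Output shape: (22, 38, 14, 86)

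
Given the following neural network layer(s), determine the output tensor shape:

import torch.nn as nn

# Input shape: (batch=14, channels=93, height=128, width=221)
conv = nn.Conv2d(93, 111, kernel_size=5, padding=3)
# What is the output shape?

Input shape: (14, 93, 128, 221)
Output shape: (14, 111, 130, 223)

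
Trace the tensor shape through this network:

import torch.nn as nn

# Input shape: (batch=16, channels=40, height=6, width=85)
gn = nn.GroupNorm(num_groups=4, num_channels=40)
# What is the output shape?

Input shape: (16, 40, 6, 85)
Output shape: (16, 40, 6, 85)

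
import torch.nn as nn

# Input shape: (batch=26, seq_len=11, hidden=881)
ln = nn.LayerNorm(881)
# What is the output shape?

Input shape: (26, 11, 881)
Output shape: (26, 11, 881)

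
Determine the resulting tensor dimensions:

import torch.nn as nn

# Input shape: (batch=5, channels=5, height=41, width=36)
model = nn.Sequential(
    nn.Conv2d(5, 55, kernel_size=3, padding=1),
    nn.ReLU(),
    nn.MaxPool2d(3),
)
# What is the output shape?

Input shape: (5, 5, 41, 36)
  -> after Conv2d: (5, 55, 41, 36)
  -> after ReLU: (5, 55, 41, 36)
Output shape: (5, 55, 13, 12)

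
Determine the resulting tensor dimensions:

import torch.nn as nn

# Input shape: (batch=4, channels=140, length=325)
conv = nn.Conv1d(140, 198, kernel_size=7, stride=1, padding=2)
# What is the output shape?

Input shape: (4, 140, 325)
Output shape: (4, 198, 323)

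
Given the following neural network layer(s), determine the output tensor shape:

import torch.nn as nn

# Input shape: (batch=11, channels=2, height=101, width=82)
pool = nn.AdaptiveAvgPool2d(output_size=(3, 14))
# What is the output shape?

Input shape: (11, 2, 101, 82)
Output shape: (11, 2, 3, 14)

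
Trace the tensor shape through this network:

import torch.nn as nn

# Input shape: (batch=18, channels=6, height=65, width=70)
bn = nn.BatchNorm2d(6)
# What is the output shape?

Input shape: (18, 6, 65, 70)
Output shape: (18, 6, 65, 70)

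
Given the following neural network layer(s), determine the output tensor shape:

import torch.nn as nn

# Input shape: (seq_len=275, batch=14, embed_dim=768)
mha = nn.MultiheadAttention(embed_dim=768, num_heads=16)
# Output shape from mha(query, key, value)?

Input shape: (275, 14, 768)
Output shape: (275, 14, 768)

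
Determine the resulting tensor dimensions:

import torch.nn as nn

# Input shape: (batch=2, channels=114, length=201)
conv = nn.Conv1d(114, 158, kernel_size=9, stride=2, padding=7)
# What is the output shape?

Input shape: (2, 114, 201)
Output shape: (2, 158, 104)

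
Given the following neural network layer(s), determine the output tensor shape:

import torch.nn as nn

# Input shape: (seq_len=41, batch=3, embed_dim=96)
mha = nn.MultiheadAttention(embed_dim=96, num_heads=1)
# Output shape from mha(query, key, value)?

Input shape: (41, 3, 96)
Output shape: (41, 3, 96)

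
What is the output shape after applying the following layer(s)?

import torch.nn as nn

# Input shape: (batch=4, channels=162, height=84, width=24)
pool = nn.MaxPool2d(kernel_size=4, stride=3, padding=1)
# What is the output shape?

Input shape: (4, 162, 84, 24)
Output shape: (4, 162, 28, 8)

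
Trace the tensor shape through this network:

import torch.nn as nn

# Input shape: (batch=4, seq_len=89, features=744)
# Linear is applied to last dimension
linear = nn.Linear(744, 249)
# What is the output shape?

Input shape: (4, 89, 744)
Output shape: (4, 89, 249)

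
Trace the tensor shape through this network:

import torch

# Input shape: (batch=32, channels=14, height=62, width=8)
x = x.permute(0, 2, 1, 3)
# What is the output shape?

Input shape: (32, 14, 62, 8)
Output shape: (32, 62, 14, 8)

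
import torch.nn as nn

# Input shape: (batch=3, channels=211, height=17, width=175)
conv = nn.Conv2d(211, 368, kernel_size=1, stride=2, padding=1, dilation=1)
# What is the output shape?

Input shape: (3, 211, 17, 175)
Output shape: (3, 368, 10, 89)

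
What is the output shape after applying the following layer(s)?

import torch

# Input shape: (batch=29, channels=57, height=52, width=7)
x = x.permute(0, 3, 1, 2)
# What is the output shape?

Input shape: (29, 57, 52, 7)
Output shape: (29, 7, 57, 52)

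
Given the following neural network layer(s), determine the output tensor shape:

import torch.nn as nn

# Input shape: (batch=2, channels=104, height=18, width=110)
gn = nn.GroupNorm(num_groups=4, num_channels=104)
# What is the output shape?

Input shape: (2, 104, 18, 110)
Output shape: (2, 104, 18, 110)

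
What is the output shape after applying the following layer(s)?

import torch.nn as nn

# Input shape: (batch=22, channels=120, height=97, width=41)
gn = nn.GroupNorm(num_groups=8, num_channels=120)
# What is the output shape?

Input shape: (22, 120, 97, 41)
Output shape: (22, 120, 97, 41)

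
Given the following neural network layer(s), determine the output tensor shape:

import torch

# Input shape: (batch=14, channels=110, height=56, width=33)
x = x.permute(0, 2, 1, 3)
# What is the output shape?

Input shape: (14, 110, 56, 33)
Output shape: (14, 56, 110, 33)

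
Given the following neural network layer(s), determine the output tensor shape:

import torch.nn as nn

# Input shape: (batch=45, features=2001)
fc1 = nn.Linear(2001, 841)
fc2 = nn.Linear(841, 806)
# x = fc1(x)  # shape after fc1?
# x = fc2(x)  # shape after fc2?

Input shape: (45, 2001)
  -> after fc1: (45, 841)
Output shape: (45, 806)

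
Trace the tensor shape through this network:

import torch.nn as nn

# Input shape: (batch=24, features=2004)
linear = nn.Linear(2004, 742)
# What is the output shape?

Input shape: (24, 2004)
Output shape: (24, 742)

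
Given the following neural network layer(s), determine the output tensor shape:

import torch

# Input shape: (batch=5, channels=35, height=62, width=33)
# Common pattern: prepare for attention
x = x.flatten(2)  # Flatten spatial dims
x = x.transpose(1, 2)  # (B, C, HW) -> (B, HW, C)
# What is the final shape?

Input shape: (5, 35, 62, 33)
  -> after flatten(2): (5, 35, 2046)
Output shape: (5, 2046, 35)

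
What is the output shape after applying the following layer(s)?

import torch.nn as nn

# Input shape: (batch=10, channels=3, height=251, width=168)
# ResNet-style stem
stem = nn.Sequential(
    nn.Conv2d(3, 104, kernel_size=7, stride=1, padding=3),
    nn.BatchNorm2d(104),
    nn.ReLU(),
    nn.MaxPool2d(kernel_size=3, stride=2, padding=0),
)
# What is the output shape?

Input shape: (10, 3, 251, 168)
  -> after Conv2d 7x7 stride=1: (10, 104, 251, 168)
Output shape: (10, 104, 125, 83)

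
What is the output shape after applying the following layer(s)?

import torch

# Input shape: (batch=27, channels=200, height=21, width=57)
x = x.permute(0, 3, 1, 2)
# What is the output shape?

Input shape: (27, 200, 21, 57)
Output shape: (27, 57, 200, 21)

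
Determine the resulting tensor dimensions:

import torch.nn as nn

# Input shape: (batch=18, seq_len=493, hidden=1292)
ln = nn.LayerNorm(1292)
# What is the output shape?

Input shape: (18, 493, 1292)
Output shape: (18, 493, 1292)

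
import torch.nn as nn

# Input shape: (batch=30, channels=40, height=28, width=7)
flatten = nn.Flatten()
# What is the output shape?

Input shape: (30, 40, 28, 7)
Output shape: (30, 7840)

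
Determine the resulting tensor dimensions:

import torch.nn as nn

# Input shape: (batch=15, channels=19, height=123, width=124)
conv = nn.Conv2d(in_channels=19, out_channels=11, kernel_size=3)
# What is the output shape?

Input shape: (15, 19, 123, 124)
Output shape: (15, 11, 121, 122)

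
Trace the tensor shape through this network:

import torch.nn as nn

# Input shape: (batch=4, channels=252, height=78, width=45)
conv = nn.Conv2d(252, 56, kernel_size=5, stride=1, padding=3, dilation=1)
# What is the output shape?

Input shape: (4, 252, 78, 45)
Output shape: (4, 56, 80, 47)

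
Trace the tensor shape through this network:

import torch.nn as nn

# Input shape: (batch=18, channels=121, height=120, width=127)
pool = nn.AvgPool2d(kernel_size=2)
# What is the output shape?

Input shape: (18, 121, 120, 127)
Output shape: (18, 121, 60, 63)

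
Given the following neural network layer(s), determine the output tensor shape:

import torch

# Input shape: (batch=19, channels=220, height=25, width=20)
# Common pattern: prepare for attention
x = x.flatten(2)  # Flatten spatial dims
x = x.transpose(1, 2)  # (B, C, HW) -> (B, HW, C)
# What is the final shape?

Input shape: (19, 220, 25, 20)
  -> after flatten(2): (19, 220, 500)
Output shape: (19, 500, 220)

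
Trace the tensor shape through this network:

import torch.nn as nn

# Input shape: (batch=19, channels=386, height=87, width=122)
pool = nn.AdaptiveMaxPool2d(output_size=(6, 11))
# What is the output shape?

Input shape: (19, 386, 87, 122)
Output shape: (19, 386, 6, 11)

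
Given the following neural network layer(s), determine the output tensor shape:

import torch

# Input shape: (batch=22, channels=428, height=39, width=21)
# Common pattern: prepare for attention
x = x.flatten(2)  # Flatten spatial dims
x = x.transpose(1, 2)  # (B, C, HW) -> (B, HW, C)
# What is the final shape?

Input shape: (22, 428, 39, 21)
  -> after flatten(2): (22, 428, 819)
Output shape: (22, 819, 428)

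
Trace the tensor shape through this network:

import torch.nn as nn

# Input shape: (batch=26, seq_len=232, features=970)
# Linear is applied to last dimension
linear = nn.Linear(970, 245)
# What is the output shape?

Input shape: (26, 232, 970)
Output shape: (26, 232, 245)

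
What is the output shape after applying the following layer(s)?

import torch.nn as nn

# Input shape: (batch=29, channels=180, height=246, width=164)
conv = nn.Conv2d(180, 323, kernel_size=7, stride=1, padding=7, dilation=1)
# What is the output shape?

Input shape: (29, 180, 246, 164)
Output shape: (29, 323, 254, 172)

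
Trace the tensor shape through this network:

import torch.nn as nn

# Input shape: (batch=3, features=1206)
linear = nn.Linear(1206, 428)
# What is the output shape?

Input shape: (3, 1206)
Output shape: (3, 428)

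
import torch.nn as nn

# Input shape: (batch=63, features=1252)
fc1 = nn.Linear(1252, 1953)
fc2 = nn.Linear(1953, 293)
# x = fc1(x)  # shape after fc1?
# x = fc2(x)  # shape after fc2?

Input shape: (63, 1252)
  -> after fc1: (63, 1953)
Output shape: (63, 293)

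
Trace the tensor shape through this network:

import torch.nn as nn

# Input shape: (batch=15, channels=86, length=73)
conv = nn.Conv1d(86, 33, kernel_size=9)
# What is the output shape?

Input shape: (15, 86, 73)
Output shape: (15, 33, 65)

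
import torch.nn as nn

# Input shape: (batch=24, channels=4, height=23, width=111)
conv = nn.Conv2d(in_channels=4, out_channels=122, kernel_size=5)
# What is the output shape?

Input shape: (24, 4, 23, 111)
Output shape: (24, 122, 19, 107)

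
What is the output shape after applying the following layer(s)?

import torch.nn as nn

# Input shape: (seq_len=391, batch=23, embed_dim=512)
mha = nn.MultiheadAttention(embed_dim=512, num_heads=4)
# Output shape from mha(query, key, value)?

Input shape: (391, 23, 512)
Output shape: (391, 23, 512)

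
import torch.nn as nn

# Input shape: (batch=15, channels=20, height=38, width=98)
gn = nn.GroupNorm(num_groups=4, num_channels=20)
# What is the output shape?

Input shape: (15, 20, 38, 98)
Output shape: (15, 20, 38, 98)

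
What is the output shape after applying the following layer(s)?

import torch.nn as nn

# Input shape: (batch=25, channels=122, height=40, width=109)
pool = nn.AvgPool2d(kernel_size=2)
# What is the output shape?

Input shape: (25, 122, 40, 109)
Output shape: (25, 122, 20, 54)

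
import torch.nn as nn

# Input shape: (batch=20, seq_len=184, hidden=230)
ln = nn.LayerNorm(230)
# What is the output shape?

Input shape: (20, 184, 230)
Output shape: (20, 184, 230)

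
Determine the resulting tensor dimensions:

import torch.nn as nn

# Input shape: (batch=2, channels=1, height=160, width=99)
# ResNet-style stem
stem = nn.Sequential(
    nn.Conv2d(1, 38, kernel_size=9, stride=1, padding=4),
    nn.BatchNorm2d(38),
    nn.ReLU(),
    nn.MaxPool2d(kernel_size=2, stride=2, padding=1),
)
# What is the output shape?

Input shape: (2, 1, 160, 99)
  -> after Conv2d 9x9 stride=1: (2, 38, 160, 99)
Output shape: (2, 38, 81, 50)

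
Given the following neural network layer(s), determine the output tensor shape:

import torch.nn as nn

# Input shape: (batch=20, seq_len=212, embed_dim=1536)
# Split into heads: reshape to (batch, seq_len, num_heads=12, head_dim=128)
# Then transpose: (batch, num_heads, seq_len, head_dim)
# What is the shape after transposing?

Input shape: (20, 212, 1536)
  -> after reshape: (20, 212, 12, 128)
Output shape: (20, 12, 212, 128)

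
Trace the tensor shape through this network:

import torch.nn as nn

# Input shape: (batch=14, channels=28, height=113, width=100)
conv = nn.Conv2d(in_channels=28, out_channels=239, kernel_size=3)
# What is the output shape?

Input shape: (14, 28, 113, 100)
Output shape: (14, 239, 111, 98)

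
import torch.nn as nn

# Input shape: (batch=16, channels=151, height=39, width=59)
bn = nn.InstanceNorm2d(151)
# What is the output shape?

Input shape: (16, 151, 39, 59)
Output shape: (16, 151, 39, 59)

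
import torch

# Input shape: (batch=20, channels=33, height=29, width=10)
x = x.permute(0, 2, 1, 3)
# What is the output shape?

Input shape: (20, 33, 29, 10)
Output shape: (20, 29, 33, 10)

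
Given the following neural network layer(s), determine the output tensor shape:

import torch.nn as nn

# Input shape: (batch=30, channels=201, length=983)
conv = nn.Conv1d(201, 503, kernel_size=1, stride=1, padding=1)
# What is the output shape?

Input shape: (30, 201, 983)
Output shape: (30, 503, 985)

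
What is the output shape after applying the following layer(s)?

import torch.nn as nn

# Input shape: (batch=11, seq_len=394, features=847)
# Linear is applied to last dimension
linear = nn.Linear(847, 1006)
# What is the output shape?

Input shape: (11, 394, 847)
Output shape: (11, 394, 1006)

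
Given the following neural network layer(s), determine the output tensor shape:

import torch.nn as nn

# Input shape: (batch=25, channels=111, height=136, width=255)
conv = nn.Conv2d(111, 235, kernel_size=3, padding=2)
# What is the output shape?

Input shape: (25, 111, 136, 255)
Output shape: (25, 235, 138, 257)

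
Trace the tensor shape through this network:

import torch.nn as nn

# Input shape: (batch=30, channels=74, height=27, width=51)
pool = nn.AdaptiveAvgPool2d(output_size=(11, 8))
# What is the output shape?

Input shape: (30, 74, 27, 51)
Output shape: (30, 74, 11, 8)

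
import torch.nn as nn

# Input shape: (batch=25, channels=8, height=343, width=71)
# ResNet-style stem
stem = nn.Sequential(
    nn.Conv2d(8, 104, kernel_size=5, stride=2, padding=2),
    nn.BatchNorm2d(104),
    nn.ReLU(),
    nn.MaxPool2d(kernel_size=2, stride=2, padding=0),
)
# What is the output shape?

Input shape: (25, 8, 343, 71)
  -> after Conv2d 5x5 stride=2: (25, 104, 172, 36)
Output shape: (25, 104, 86, 18)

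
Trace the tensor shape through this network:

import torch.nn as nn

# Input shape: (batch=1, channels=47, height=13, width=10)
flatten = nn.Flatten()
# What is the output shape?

Input shape: (1, 47, 13, 10)
Output shape: (1, 6110)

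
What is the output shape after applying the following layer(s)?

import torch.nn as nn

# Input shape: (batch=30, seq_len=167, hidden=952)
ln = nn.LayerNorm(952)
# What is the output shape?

Input shape: (30, 167, 952)
Output shape: (30, 167, 952)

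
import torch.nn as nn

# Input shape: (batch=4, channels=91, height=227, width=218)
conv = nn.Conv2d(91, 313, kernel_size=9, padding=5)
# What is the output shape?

Input shape: (4, 91, 227, 218)
Output shape: (4, 313, 229, 220)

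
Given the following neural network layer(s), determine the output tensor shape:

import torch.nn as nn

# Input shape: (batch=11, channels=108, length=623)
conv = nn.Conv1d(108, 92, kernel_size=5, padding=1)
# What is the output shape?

Input shape: (11, 108, 623)
Output shape: (11, 92, 621)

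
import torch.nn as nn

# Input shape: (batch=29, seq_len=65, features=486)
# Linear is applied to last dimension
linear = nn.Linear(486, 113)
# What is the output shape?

Input shape: (29, 65, 486)
Output shape: (29, 65, 113)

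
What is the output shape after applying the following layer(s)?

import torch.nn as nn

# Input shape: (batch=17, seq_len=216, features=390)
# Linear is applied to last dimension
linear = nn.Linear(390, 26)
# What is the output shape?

Input shape: (17, 216, 390)
Output shape: (17, 216, 26)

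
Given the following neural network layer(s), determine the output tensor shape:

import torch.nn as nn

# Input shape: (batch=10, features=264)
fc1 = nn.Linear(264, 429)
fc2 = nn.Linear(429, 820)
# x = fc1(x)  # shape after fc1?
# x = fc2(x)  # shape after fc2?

Input shape: (10, 264)
  -> after fc1: (10, 429)
Output shape: (10, 820)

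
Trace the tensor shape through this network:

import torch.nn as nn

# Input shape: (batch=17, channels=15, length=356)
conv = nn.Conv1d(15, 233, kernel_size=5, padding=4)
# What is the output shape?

Input shape: (17, 15, 356)
Output shape: (17, 233, 360)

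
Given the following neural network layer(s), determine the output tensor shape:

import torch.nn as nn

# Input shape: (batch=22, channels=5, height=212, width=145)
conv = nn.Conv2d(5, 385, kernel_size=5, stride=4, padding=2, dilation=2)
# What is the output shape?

Input shape: (22, 5, 212, 145)
Output shape: (22, 385, 52, 36)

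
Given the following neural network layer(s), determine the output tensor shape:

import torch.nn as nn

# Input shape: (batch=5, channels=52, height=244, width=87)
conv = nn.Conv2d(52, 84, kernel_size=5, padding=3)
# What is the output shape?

Input shape: (5, 52, 244, 87)
Output shape: (5, 84, 246, 89)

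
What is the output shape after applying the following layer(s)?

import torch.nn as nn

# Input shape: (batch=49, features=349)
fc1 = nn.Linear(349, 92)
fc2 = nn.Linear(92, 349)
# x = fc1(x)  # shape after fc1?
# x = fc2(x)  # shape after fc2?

Input shape: (49, 349)
  -> after fc1: (49, 92)
Output shape: (49, 349)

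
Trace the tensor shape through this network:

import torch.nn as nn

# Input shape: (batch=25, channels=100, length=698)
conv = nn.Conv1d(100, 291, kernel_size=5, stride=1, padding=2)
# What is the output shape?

Input shape: (25, 100, 698)
Output shape: (25, 291, 698)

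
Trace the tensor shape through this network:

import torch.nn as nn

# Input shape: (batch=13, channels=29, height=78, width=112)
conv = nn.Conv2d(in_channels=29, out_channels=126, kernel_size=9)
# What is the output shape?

Input shape: (13, 29, 78, 112)
Output shape: (13, 126, 70, 104)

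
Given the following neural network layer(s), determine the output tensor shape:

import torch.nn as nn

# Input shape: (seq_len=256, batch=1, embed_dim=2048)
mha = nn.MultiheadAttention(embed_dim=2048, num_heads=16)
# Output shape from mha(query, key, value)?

Input shape: (256, 1, 2048)
Output shape: (256, 1, 2048)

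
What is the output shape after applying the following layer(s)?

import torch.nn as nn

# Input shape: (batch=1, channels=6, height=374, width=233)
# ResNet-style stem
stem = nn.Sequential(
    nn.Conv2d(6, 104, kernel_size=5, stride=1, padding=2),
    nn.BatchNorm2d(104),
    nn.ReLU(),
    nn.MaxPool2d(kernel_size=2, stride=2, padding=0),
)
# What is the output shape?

Input shape: (1, 6, 374, 233)
  -> after Conv2d 5x5 stride=1: (1, 104, 374, 233)
Output shape: (1, 104, 187, 116)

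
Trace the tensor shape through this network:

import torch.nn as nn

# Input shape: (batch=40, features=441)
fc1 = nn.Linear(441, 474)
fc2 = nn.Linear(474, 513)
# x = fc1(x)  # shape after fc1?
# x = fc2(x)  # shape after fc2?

Input shape: (40, 441)
  -> after fc1: (40, 474)
Output shape: (40, 513)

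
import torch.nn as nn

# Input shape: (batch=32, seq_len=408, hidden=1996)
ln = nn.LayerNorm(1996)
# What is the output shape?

Input shape: (32, 408, 1996)
Output shape: (32, 408, 1996)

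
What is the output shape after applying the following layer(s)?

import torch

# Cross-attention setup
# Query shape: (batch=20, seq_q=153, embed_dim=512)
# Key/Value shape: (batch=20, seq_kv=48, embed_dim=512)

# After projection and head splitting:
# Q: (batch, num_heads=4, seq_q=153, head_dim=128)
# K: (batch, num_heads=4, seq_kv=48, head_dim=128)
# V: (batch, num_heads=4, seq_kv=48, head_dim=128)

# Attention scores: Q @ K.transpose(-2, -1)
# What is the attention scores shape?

Input shape: (20, 153, 512)
Output shape: (20, 4, 153, 48)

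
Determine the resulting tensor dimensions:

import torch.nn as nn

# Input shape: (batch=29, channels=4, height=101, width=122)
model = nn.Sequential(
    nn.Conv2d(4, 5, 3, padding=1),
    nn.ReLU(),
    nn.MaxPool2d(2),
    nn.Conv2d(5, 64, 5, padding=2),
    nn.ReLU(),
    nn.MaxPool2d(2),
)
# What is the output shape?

Input shape: (29, 4, 101, 122)
  -> after first Conv2d: (29, 5, 101, 122)
  -> after first MaxPool2d: (29, 5, 50, 61)
  -> after second Conv2d: (29, 64, 50, 61)
Output shape: (29, 64, 25, 30)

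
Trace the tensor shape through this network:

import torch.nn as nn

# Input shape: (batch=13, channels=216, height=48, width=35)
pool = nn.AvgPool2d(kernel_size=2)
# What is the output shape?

Input shape: (13, 216, 48, 35)
Output shape: (13, 216, 24, 17)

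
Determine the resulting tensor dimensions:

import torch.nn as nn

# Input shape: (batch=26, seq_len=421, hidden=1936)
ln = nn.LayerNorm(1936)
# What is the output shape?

Input shape: (26, 421, 1936)
Output shape: (26, 421, 1936)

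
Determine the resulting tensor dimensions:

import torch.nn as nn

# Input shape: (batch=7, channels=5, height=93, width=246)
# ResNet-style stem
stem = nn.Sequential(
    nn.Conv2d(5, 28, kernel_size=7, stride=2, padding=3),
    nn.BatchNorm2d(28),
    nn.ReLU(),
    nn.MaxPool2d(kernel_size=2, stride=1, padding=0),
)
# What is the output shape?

Input shape: (7, 5, 93, 246)
  -> after Conv2d 7x7 stride=2: (7, 28, 47, 123)
Output shape: (7, 28, 46, 122)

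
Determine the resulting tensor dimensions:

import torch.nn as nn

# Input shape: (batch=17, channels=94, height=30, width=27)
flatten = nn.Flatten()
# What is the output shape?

Input shape: (17, 94, 30, 27)
Output shape: (17, 76140)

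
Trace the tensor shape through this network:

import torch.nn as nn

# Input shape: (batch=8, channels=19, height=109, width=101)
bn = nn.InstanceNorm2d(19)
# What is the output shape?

Input shape: (8, 19, 109, 101)
Output shape: (8, 19, 109, 101)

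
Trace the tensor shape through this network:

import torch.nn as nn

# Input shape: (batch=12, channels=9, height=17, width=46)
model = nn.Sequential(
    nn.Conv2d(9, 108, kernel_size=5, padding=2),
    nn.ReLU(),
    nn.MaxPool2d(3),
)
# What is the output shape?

Input shape: (12, 9, 17, 46)
  -> after Conv2d: (12, 108, 17, 46)
  -> after ReLU: (12, 108, 17, 46)
Output shape: (12, 108, 5, 15)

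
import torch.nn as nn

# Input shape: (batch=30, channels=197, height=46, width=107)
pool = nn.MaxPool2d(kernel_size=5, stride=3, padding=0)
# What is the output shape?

Input shape: (30, 197, 46, 107)
Output shape: (30, 197, 14, 35)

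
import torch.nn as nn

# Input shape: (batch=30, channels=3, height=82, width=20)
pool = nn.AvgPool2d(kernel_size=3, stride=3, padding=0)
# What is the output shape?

Input shape: (30, 3, 82, 20)
Output shape: (30, 3, 27, 6)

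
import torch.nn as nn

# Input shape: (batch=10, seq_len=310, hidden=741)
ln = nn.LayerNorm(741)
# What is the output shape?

Input shape: (10, 310, 741)
Output shape: (10, 310, 741)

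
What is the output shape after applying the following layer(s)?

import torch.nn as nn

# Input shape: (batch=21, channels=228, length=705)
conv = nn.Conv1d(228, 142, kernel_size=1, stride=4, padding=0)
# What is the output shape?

Input shape: (21, 228, 705)
Output shape: (21, 142, 177)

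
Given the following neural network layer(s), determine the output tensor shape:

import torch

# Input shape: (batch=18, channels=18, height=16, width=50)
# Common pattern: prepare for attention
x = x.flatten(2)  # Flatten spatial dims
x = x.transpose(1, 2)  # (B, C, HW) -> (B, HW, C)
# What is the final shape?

Input shape: (18, 18, 16, 50)
  -> after flatten(2): (18, 18, 800)
Output shape: (18, 800, 18)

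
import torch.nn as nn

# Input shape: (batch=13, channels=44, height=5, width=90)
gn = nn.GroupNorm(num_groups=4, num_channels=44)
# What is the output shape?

Input shape: (13, 44, 5, 90)
Output shape: (13, 44, 5, 90)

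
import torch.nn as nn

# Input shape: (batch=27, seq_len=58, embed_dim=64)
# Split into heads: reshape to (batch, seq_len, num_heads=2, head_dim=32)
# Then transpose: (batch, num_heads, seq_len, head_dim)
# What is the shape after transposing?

Input shape: (27, 58, 64)
  -> after reshape: (27, 58, 2, 32)
Output shape: (27, 2, 58, 32)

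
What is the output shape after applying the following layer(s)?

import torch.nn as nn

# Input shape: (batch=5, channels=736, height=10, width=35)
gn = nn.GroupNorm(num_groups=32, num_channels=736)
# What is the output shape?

Input shape: (5, 736, 10, 35)
Output shape: (5, 736, 10, 35)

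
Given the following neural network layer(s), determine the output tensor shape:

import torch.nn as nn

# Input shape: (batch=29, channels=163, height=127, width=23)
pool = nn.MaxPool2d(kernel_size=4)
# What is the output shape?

Input shape: (29, 163, 127, 23)
Output shape: (29, 163, 31, 5)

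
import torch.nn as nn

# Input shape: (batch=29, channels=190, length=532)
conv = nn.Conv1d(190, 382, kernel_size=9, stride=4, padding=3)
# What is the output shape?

Input shape: (29, 190, 532)
Output shape: (29, 382, 133)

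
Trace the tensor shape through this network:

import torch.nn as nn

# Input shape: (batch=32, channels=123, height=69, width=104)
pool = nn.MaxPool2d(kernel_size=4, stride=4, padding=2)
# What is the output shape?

Input shape: (32, 123, 69, 104)
Output shape: (32, 123, 18, 27)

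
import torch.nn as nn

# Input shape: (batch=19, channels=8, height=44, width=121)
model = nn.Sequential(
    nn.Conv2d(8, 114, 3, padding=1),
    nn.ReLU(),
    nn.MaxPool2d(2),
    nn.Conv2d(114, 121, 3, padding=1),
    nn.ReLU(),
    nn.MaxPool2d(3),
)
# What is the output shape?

Input shape: (19, 8, 44, 121)
  -> after first Conv2d: (19, 114, 44, 121)
  -> after first MaxPool2d: (19, 114, 22, 60)
  -> after second Conv2d: (19, 121, 22, 60)
Output shape: (19, 121, 7, 20)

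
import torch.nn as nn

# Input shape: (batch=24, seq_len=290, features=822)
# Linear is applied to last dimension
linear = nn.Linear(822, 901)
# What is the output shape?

Input shape: (24, 290, 822)
Output shape: (24, 290, 901)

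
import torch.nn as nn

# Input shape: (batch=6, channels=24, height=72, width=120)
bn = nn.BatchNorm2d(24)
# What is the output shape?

Input shape: (6, 24, 72, 120)
Output shape: (6, 24, 72, 120)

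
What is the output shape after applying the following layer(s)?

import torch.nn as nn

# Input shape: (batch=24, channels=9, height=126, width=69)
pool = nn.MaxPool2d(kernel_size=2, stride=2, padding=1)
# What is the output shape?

Input shape: (24, 9, 126, 69)
Output shape: (24, 9, 64, 35)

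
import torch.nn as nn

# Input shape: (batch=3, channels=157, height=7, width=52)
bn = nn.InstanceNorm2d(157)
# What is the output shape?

Input shape: (3, 157, 7, 52)
Output shape: (3, 157, 7, 52)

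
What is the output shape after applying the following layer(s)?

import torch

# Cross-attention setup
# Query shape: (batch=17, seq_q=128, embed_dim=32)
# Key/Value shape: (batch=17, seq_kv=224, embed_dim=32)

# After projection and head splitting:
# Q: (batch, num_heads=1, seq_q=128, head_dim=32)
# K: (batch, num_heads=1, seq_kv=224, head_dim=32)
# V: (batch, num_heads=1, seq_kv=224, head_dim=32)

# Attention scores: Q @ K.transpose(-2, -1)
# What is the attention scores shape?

Input shape: (17, 128, 32)
Output shape: (17, 1, 128, 224)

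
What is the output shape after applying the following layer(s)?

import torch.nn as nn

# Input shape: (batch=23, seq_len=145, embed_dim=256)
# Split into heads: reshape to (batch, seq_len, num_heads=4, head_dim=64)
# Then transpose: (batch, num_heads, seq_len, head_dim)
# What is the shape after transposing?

Input shape: (23, 145, 256)
  -> after reshape: (23, 145, 4, 64)
Output shape: (23, 4, 145, 64)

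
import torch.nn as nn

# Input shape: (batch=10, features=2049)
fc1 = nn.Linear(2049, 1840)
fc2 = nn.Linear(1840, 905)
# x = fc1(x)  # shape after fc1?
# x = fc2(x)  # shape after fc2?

Input shape: (10, 2049)
  -> after fc1: (10, 1840)
Output shape: (10, 905)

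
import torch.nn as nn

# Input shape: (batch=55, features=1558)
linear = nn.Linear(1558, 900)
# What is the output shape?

Input shape: (55, 1558)
Output shape: (55, 900)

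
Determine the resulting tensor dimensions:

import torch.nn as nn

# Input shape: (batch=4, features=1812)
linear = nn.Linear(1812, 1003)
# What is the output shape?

Input shape: (4, 1812)
Output shape: (4, 1003)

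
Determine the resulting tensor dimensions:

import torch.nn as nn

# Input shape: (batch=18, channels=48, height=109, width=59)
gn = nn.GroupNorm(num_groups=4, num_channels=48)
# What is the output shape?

Input shape: (18, 48, 109, 59)
Output shape: (18, 48, 109, 59)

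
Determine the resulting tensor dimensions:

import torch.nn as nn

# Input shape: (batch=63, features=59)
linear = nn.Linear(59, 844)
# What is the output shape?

Input shape: (63, 59)
Output shape: (63, 844)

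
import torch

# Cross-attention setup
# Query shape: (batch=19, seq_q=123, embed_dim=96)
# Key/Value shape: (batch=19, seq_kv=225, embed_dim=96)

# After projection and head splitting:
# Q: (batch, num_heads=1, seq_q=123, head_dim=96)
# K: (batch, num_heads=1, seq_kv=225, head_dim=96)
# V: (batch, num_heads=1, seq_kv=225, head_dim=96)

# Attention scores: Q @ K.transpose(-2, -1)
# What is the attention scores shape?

Input shape: (19, 123, 96)
Output shape: (19, 1, 123, 225)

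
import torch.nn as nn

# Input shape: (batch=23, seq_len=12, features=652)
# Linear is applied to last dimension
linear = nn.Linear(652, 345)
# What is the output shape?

Input shape: (23, 12, 652)
Output shape: (23, 12, 345)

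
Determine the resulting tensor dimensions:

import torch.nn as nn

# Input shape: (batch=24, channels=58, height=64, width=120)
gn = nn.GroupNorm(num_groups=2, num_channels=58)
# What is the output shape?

Input shape: (24, 58, 64, 120)
Output shape: (24, 58, 64, 120)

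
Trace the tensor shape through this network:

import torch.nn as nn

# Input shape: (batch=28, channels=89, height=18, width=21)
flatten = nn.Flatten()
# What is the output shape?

Input shape: (28, 89, 18, 21)
Output shape: (28, 33642)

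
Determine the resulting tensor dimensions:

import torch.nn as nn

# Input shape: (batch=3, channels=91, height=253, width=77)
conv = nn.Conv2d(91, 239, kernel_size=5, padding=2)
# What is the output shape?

Input shape: (3, 91, 253, 77)
Output shape: (3, 239, 253, 77)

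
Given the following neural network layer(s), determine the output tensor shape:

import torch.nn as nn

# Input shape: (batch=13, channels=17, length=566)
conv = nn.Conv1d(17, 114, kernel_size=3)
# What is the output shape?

Input shape: (13, 17, 566)
Output shape: (13, 114, 564)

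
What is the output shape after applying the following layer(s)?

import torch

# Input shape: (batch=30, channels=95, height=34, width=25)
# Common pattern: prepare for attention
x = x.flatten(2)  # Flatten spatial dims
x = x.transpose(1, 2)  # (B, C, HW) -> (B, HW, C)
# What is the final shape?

Input shape: (30, 95, 34, 25)
  -> after flatten(2): (30, 95, 850)
Output shape: (30, 850, 95)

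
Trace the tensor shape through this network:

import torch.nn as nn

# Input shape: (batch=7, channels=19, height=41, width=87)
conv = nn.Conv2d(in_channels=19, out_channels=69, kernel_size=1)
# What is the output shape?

Input shape: (7, 19, 41, 87)
Output shape: (7, 69, 41, 87)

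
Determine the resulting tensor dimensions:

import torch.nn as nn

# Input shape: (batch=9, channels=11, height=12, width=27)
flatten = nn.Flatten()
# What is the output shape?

Input shape: (9, 11, 12, 27)
Output shape: (9, 3564)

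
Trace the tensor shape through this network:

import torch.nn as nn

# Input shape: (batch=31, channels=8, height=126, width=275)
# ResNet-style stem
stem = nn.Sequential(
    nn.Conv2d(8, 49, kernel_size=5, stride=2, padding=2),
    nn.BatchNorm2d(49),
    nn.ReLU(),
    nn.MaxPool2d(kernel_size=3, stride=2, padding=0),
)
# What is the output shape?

Input shape: (31, 8, 126, 275)
  -> after Conv2d 5x5 stride=2: (31, 49, 63, 138)
Output shape: (31, 49, 31, 68)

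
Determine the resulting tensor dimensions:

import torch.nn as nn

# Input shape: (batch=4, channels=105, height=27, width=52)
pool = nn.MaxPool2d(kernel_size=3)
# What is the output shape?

Input shape: (4, 105, 27, 52)
Output shape: (4, 105, 9, 17)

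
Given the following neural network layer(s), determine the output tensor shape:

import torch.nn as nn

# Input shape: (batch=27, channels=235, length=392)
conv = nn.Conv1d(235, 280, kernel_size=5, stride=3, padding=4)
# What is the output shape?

Input shape: (27, 235, 392)
Output shape: (27, 280, 132)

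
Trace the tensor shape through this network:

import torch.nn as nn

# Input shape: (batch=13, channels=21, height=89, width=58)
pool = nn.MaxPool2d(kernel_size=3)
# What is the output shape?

Input shape: (13, 21, 89, 58)
Output shape: (13, 21, 29, 19)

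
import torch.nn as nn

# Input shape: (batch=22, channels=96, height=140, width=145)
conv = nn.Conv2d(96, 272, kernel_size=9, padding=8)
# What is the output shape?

Input shape: (22, 96, 140, 145)
Output shape: (22, 272, 148, 153)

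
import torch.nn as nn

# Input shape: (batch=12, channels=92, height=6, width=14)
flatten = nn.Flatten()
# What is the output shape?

Input shape: (12, 92, 6, 14)
Output shape: (12, 7728)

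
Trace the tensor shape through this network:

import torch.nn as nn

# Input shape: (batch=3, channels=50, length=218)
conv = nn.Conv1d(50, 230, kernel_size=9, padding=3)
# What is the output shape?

Input shape: (3, 50, 218)
Output shape: (3, 230, 216)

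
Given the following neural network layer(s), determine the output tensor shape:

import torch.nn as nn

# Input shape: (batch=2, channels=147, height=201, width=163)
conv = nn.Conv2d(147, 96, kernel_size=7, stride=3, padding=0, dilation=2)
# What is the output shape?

Input shape: (2, 147, 201, 163)
Output shape: (2, 96, 63, 51)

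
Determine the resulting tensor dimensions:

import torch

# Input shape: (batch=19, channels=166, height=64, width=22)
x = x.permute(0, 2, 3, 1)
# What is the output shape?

Input shape: (19, 166, 64, 22)
Output shape: (19, 64, 22, 166)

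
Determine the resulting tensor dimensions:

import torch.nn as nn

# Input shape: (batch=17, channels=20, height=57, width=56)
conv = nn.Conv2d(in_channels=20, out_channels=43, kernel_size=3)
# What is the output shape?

Input shape: (17, 20, 57, 56)
Output shape: (17, 43, 55, 54)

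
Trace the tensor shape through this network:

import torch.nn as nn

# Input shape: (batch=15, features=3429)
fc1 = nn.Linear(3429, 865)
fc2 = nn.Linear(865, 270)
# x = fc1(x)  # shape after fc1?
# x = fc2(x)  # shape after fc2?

Input shape: (15, 3429)
  -> after fc1: (15, 865)
Output shape: (15, 270)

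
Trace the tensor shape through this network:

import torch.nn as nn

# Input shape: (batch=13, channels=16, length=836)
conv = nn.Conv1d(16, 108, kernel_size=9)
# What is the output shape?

Input shape: (13, 16, 836)
Output shape: (13, 108, 828)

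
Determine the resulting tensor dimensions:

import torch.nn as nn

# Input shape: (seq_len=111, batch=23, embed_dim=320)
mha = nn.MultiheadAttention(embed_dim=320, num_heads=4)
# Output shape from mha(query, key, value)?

Input shape: (111, 23, 320)
Output shape: (111, 23, 320)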